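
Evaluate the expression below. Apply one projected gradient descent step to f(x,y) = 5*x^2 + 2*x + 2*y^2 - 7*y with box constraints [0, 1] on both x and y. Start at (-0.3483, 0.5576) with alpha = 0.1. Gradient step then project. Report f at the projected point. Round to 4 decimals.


Step 1: Compute gradient at (-0.3483, 0.5576).
grad_x = 2*5*-0.3483 + 2 = -1.483
grad_y = 2*2*0.5576 - 7 = -4.7696
Step 2: Gradient step.
x_raw = -0.3483 - 0.1*-1.483 = -0.2
y_raw = 0.5576 - 0.1*-4.7696 = 1.0346
Step 3: Project onto [0, 1].
x_proj = clip(-0.2) = 0.0
y_proj = clip(1.0346) = 1.0
Step 4: Evaluate f.
f(0.0, 1.0) = -5.0


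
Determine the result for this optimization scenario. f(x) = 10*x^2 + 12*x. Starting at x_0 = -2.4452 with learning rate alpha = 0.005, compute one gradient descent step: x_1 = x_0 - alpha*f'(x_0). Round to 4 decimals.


We compute the gradient at x_0 and apply the update.
f'(x) = 20*x + 12
f'(-2.4452) = 20*-2.4452 + 12 = -36.904
x_1 = -2.4452 - 0.005*-36.904 = -2.2607


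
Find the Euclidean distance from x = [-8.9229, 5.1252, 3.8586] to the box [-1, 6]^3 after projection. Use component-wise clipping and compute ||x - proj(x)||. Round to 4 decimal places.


Project each component onto [-1, 6].
clip(-8.9229) = -1.0, clip(5.1252) = 5.1252, clip(3.8586) = 3.8586
Projection = [-1.0, 5.1252, 3.8586]
Squared diffs: [62.7723, 0.0, 0.0]
Distance = sqrt(62.7723) = 7.9229


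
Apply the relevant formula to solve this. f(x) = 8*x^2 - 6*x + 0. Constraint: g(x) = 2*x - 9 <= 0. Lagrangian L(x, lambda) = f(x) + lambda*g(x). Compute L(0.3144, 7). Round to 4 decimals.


Step 1: Evaluate f(x).
f(0.3144) = 8*0.3144^2 - 6*0.3144 + 0 = -1.0956
Step 2: Evaluate g(x).
g(0.3144) = 2*0.3144 - 9 = -8.3712
Step 3: Compute Lagrangian.
L = -1.0956 + 7*-8.3712 = -59.694


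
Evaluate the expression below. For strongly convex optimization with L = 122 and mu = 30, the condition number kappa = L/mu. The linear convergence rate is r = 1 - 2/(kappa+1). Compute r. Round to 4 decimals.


Step 1: Compute the condition number.
kappa = L/mu = 122/30 = 4.0667
Step 2: Compute the convergence rate.
r = 1 - 2/(kappa + 1) = 1 - 2*mu/(L + mu) = (L - mu)/(L + mu) = 92/152 = 0.6053


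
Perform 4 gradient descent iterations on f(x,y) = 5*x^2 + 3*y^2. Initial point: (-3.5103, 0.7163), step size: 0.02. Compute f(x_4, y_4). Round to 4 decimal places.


Gradient descent on f(x,y) = 5*x^2 + 3*y^2.
Starting point: (-3.5103, 0.7163), alpha = 0.02
Step 1: grad_x = 2*5*-3.5103 = -35.103, grad_y = 2*3*0.7163 = 4.2978
  x_1 = -3.5103 - 0.02*-35.103 = -2.8082
  y_1 = 0.7163 - 0.02*4.2978 = 0.6303
Step 2: grad_x = 2*5*-2.8082 = -28.0824, grad_y = 2*3*0.6303 = 3.7821
  x_2 = -2.8082 - 0.02*-28.0824 = -2.2466
  y_2 = 0.6303 - 0.02*3.7821 = 0.5547
Step 3: grad_x = 2*5*-2.2466 = -22.4659, grad_y = 2*3*0.5547 = 3.3282
  x_3 = -2.2466 - 0.02*-22.4659 = -1.7973
  y_3 = 0.5547 - 0.02*3.3282 = 0.4881
Step 4: grad_x = 2*5*-1.7973 = -17.9727, grad_y = 2*3*0.4881 = 2.9288
  x_4 = -1.7973 - 0.02*-17.9727 = -1.4378
  y_4 = 0.4881 - 0.02*2.9288 = 0.4296
f(-1.4378, 0.4296) = 5*(-1.4378)^2 + 3*0.4296^2 = 10.8902


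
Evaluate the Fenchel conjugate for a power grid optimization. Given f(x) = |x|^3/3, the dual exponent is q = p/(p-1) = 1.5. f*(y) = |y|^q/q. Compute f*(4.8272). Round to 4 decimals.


The conjugate exponent q satisfies 1/p + 1/q = 1.
p = 3, so q = 3/(3 - 1) = 1.5
|y|^q = 4.8272^1.5 = 10.6058
f*(4.8272) = 10.6058 / 1.5 = 7.0705


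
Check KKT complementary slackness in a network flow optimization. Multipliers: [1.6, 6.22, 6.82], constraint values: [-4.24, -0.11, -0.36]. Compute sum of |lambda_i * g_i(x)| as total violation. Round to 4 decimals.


KKT complementary slackness check:
lambda_1 * g_1 = 1.6 * -4.24 = -6.784
lambda_2 * g_2 = 6.22 * -0.11 = -0.6842
lambda_3 * g_3 = 6.82 * -0.36 = -2.4552
Total violation = 6.784 + 0.6842 + 2.4552 = 9.9234


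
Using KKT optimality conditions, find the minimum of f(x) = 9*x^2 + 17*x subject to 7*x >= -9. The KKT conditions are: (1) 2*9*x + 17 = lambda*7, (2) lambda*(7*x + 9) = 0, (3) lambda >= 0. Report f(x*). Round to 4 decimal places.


Step 1: Try lambda = 0 (constraint inactive).
Stationarity: 2*9*x + 17 = 0
x* = -17/(2*9) = -17/18 = -0.9444 (rounded; the exact value -17/18 is used below)
Check constraint: 7*-0.9444 = -6.6108 >= -9 -- satisfied.
Step 2: Compute optimal value.
f(x*) = 9*(-17/18)^2 + 17*(-17/18) = -8.0278


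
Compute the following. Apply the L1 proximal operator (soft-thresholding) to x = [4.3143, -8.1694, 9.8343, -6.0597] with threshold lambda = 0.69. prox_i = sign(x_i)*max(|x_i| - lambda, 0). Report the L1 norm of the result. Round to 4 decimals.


Soft-thresholding with lambda = 0.69:
prox(4.3143) = sign(4.3143)*max(|4.3143| - 0.69, 0) = 3.6243
prox(-8.1694) = sign(-8.1694)*max(|-8.1694| - 0.69, 0) = -7.4794
prox(9.8343) = sign(9.8343)*max(|9.8343| - 0.69, 0) = 9.1443
prox(-6.0597) = sign(-6.0597)*max(|-6.0597| - 0.69, 0) = -5.3697
prox(x) = [3.6243, -7.4794, 9.1443, -5.3697]
||prox(x)||_1 = 3.6243 + 7.4794 + 9.1443 + 5.3697 = 25.6177


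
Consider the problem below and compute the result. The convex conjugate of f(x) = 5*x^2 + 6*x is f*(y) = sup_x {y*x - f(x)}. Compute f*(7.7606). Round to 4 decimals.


f*(y) = sup_x {y*x - a*x^2 - b*x} = sup_x {(y-b)*x - a*x^2}
FOC: (y - b) - 2a*x = 0 => x* = (y - b)/(2a)
x* = (7.7606 - 6)/(2*5) = 0.1761
f*(7.7606) = (y-b)^2/(4a) = (7.7606 - 6)^2/(4*5)
= 3.0997/20 = 0.155


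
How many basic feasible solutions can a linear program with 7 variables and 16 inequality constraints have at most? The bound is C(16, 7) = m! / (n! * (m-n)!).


Each vertex corresponds to some choice of n active constraints out of m, so the number of vertices is at most C(m, n) = m! / (n!(m-n)!).
m = 16, n = 7
Numerator: 16 * 15 * 14 * 13 * 12 * 11 * 10
Denominator: 7! = 5040
C(16, 7) = 11440


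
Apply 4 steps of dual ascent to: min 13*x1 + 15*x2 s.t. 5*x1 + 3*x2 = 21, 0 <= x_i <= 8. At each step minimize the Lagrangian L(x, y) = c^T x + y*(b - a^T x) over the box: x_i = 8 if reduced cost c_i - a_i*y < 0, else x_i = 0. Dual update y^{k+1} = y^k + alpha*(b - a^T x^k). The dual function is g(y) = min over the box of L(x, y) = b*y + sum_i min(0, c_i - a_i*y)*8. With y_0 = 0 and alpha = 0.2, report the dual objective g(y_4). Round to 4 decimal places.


Dual ascent for LP: min 13*x1 + 15*x2, 5*x1 + 3*x2 = 21, 0 <= x_i <= 8
Step 1: y^k = 0.0, reduced costs: (13.0, 15.0)
  x^k = (0.0, 0.0), subgradient = b - a^T x = 21.0
  y^{k+1} = 0.0 + 0.2*21.0 = 4.2
Step 2: y^k = 4.2, reduced costs: (-8.0, 2.4)
  x^k = (8.0, 0.0), subgradient = b - a^T x = -19.0
  y^{k+1} = 4.2 + 0.2*-19.0 = 0.4
Step 3: y^k = 0.4, reduced costs: (11.0, 13.8)
  x^k = (0.0, 0.0), subgradient = b - a^T x = 21.0
  y^{k+1} = 0.4 + 0.2*21.0 = 4.6
Step 4: y^k = 4.6, reduced costs: (-10.0, 1.2)
  x^k = (8.0, 0.0), subgradient = b - a^T x = -19.0
  y^{k+1} = 4.6 + 0.2*-19.0 = 0.8
Dual objective at y_4 = 0.8: reduced costs (9.0, 12.6), box minimizer x = (0.0, 0.0)
g(y_4) = b*y + (c1 - a1*y)*x1 + (c2 - a2*y)*x2 = 21*0.8 + 9.0*0.0 + 12.6*0.0 = 16.8 + 0.0 + 0.0 = 16.8


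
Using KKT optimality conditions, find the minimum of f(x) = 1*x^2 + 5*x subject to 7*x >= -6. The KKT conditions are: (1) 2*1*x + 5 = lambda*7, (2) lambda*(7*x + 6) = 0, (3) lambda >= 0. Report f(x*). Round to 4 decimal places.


Step 1: Try lambda = 0 (constraint inactive).
x_unc = -5/(2*1) = -2.5
Check: 7*-2.5 = -17.5 < -6 -- violated!
Step 2: Constraint must be active: 7*x = -6
x* = -6/7 = -0.8571 (rounded; the exact value -6/7 is used below)
lambda = (2*1*(-6/7) + 5)/7 = 0.4694
Step 3: Compute optimal value.
f(x*) = 1*(-6/7)^2 + 5*(-6/7) = -3.551


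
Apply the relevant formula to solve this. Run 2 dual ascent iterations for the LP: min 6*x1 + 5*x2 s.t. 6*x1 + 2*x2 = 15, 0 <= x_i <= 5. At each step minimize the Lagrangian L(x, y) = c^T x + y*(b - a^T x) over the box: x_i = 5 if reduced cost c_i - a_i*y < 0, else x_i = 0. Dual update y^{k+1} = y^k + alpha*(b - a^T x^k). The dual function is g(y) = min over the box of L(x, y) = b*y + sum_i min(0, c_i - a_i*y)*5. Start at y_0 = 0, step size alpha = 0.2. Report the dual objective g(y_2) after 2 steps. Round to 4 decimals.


Dual ascent for LP: min 6*x1 + 5*x2, 6*x1 + 2*x2 = 15, 0 <= x_i <= 5
Step 1: y^k = 0.0, reduced costs: (6.0, 5.0)
  x^k = (0.0, 0.0), subgradient = b - a^T x = 15.0
  y^{k+1} = 0.0 + 0.2*15.0 = 3.0
Step 2: y^k = 3.0, reduced costs: (-12.0, -1.0)
  x^k = (5.0, 5.0), subgradient = b - a^T x = -25.0
  y^{k+1} = 3.0 + 0.2*-25.0 = -2.0
Dual objective at y_2 = -2.0: reduced costs (18.0, 9.0), box minimizer x = (0.0, 0.0)
g(y_2) = b*y + (c1 - a1*y)*x1 + (c2 - a2*y)*x2 = 15*(-2.0) + 18.0*0.0 + 9.0*0.0 = -30.0 + 0.0 + 0.0 = -30.0


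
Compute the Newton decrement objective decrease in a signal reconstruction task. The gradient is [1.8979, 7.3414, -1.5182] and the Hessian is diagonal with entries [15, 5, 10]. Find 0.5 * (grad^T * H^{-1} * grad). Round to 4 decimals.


Step 1: H is diagonal, so H^(-1) * g = [0.1265, 1.4683, -0.1518].
Step 2: g^T H^(-1) g = sum_i g_i^2 / H_ii
  = (1.8979)^2/15 + (7.3414)^2/5 + (-1.5182)^2/10
  = 0.2401 + 10.7792 + 0.2305 = 11.2499
Step 3: Objective decrease = 0.5 * g^T H^(-1) g = 5.6249


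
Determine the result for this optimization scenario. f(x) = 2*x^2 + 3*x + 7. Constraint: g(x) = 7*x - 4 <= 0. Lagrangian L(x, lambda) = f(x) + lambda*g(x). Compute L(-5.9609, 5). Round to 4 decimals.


Step 1: Evaluate f(x).
f(-5.9609) = 2*(-5.9609)^2 + 3*(-5.9609) + 7 = 60.182
Step 2: Evaluate g(x).
g(-5.9609) = 7*-5.9609 - 4 = -45.7263
Step 3: Compute Lagrangian.
L = 60.182 + 5*-45.7263 = -168.4495


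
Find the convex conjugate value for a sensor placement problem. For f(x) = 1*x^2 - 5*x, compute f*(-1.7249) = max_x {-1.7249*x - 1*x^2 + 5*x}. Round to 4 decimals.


f*(y) = sup_x {y*x - a*x^2 - b*x} = sup_x {(y-b)*x - a*x^2}
FOC: (y - b) - 2a*x = 0 => x* = (y - b)/(2a)
x* = (-1.7249 + 5)/(2*1) = 1.6376
f*(-1.7249) = (y-b)^2/(4a) = (-1.7249 + 5)^2/(4*1)
= 10.7263/4 = 2.6816


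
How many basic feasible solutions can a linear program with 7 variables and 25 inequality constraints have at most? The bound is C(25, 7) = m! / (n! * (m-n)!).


Each vertex corresponds to some choice of n active constraints out of m, so the number of vertices is at most C(m, n) = m! / (n!(m-n)!).
m = 25, n = 7
Numerator: 25 * 24 * 23 * 22 * 21 * 20 * 19
Denominator: 7! = 5040
C(25, 7) = 480700


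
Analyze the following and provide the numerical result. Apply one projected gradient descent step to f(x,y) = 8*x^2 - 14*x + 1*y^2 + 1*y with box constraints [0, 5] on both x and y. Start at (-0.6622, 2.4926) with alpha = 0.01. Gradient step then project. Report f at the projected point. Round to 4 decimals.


Step 1: Compute gradient at (-0.6622, 2.4926).
grad_x = 2*8*-0.6622 - 14 = -24.5952
grad_y = 2*1*2.4926 + 1 = 5.9852
Step 2: Gradient step.
x_raw = -0.6622 - 0.01*-24.5952 = -0.4162
y_raw = 2.4926 - 0.01*5.9852 = 2.4327
Step 3: Project onto [0, 5].
x_proj = clip(-0.4162) = 0.0
y_proj = clip(2.4327) = 2.4327
Step 4: Evaluate f.
f(0.0, 2.4327) = 8.351


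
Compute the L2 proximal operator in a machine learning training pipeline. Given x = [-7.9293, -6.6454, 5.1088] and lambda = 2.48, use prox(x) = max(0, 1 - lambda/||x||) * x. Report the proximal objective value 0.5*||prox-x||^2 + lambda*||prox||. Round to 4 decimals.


Step 1: Compute ||x||.
||x|| = 11.5384
Step 2: Compute scaling factor.
scale = max(0, 1 - 2.48/11.5384) = 0.7851
Step 3: prox(x) = [-6.225, -5.2171, 4.0107]
||prox(x)|| = 9.0584
Step 4: Proximal objective.
0.5*||prox-x||^2 = 3.0752
lambda*||prox|| = 22.4648
Total = 25.5401


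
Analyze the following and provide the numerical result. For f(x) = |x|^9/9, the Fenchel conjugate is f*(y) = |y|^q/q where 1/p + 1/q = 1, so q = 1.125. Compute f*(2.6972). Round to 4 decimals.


The conjugate exponent q satisfies 1/p + 1/q = 1.
p = 9, so q = 9/(9 - 1) = 1.125
|y|^q = 2.6972^1.125 = 3.0534
f*(2.6972) = 3.0534 / 1.125 = 2.7141


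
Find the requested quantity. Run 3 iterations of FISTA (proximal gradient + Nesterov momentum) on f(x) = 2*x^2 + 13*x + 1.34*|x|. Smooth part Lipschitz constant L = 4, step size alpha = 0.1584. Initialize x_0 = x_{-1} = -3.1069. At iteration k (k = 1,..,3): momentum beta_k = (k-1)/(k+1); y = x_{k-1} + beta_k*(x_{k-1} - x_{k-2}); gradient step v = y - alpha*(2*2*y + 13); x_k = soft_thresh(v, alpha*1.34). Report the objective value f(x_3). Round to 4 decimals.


FISTA on f(x) = 2*x^2 + 13*x + 1.34*|x|
L = 4, alpha = 0.1584
Iteration 1: beta = 0.0, y = -3.1069 + 0.0*(-3.1069 + 3.1069) = -3.1069
  grad(y) = 0.5724, v = y - alpha*grad = -3.1976
  prox(v) = soft_thresh(-3.1976, 0.2123) = -2.9853
Iteration 2: beta = 0.3333, y = -2.9853 + 0.3333*(-2.9853 + 3.1069) = -2.9448
  grad(y) = 1.2209, v = y - alpha*grad = -3.1382
  prox(v) = soft_thresh(-3.1382, 0.2123) = -2.9259
Iteration 3: beta = 0.5, y = -2.9259 + 0.5*(-2.9259 + 2.9853) = -2.8962
  grad(y) = 1.4151, v = y - alpha*grad = -3.1204
  prox(v) = soft_thresh(-3.1204, 0.2123) = -2.9081
f(x_3) = 2*(-2.9081)^2 + 13*(-2.9081) + 1.34*|-2.9081| = -16.9944


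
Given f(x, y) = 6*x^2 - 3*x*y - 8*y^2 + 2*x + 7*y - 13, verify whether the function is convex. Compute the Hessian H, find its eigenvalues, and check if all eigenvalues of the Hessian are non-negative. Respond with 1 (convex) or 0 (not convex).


The Hessian of f(x,y) = 6*x^2 - 3*x*y - 8*y^2 + 2*x + 7*y - 13 is:
H = [[12, -3], [-3, -16]]
Trace = 12 - 16 = -4
Determinant = 12*-16 - (-3)^2 = -201
Discriminant = (-4)^2 - 4*-201 = 820.0
Eigenvalues: lambda_1 = -16.3178, lambda_2 = 12.3178
The function is not convex.

0


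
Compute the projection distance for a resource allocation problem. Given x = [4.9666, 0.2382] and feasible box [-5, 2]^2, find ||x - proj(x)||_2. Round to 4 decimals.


Project each component onto [-5, 2].
clip(4.9666) = 2.0, clip(0.2382) = 0.2382
Projection = [2.0, 0.2382]
Squared diffs: [8.8007, 0.0]
Distance = sqrt(8.8007) = 2.9666


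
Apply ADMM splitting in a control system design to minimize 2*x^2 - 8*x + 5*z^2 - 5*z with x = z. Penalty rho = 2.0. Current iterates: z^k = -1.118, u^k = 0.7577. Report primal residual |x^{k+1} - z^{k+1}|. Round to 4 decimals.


ADMM iteration with rho = 2.0, z^k = -1.118, u^k = 0.7577
Step 1: x-update.
Minimize 2*x^2 - 8*x + (2.0/2)*(x + 1.118 + 0.7577)^2
FOC: (2*2 + 2.0)*x = 8 + 2.0*(-1.118 - 0.7577)
x^{k+1} = 0.7081
Step 2: z-update.
Minimize 5*z^2 - 5*z + (2.0/2)*(0.7081 - z + 0.7577)^2
FOC: (2*5 + 2.0)*z = 5 + 2.0*(0.7081 + 0.7577)
z^{k+1} = 0.661
Step 3: u-update.
u^{k+1} = 0.7577 + 0.7081 - 0.661 = 0.8048
Step 4: Primal residual = |0.7081 - 0.661| = 0.0471


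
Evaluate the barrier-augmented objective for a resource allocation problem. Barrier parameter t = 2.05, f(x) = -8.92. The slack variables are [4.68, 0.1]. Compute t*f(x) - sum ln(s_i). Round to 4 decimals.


Step 1: Compute log-barrier.
ln values: [1.5433, -2.3026]
phi = -(1.5433 - 2.3026) = 0.7593
Step 2: Compute augmented objective.
t*f(x) = 2.05*-8.92 = -18.286
Total = -18.286 + 0.7593 = -17.5267


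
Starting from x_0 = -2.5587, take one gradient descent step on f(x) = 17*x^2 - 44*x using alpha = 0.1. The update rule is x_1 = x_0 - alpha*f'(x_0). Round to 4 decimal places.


We compute the gradient at x_0 and apply the update.
f'(x) = 34*x - 44
f'(-2.5587) = 34*-2.5587 - 44 = -130.9958
x_1 = -2.5587 - 0.1*-130.9958 = 10.5409


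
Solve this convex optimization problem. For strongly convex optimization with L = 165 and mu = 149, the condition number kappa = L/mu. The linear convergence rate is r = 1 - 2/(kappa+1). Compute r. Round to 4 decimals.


Step 1: Compute the condition number.
kappa = L/mu = 165/149 = 1.1074
Step 2: Compute the convergence rate.
r = 1 - 2/(kappa + 1) = 1 - 2*mu/(L + mu) = (L - mu)/(L + mu) = 16/314 = 0.051


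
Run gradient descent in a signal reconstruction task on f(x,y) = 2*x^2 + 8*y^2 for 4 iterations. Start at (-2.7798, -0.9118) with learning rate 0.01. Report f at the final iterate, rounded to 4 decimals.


Gradient descent on f(x,y) = 2*x^2 + 8*y^2.
Starting point: (-2.7798, -0.9118), alpha = 0.01
Step 1: grad_x = 2*2*-2.7798 = -11.1192, grad_y = 2*8*-0.9118 = -14.5888
  x_1 = -2.7798 - 0.01*-11.1192 = -2.6686
  y_1 = -0.9118 - 0.01*-14.5888 = -0.7659
Step 2: grad_x = 2*2*-2.6686 = -10.6744, grad_y = 2*8*-0.7659 = -12.2546
  x_2 = -2.6686 - 0.01*-10.6744 = -2.5619
  y_2 = -0.7659 - 0.01*-12.2546 = -0.6434
Step 3: grad_x = 2*2*-2.5619 = -10.2475, grad_y = 2*8*-0.6434 = -10.2939
  x_3 = -2.5619 - 0.01*-10.2475 = -2.4594
  y_3 = -0.6434 - 0.01*-10.2939 = -0.5404
Step 4: grad_x = 2*2*-2.4594 = -9.8376, grad_y = 2*8*-0.5404 = -8.6468
  x_4 = -2.4594 - 0.01*-9.8376 = -2.361
  y_4 = -0.5404 - 0.01*-8.6468 = -0.454
f(-2.361, -0.454) = 2*(-2.361)^2 + 8*(-0.454)^2 = 12.7974


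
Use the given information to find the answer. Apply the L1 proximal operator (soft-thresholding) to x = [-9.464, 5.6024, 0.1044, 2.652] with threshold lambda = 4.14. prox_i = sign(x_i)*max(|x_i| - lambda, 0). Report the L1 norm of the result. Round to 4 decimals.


Soft-thresholding with lambda = 4.14:
prox(-9.464) = sign(-9.464)*max(|-9.464| - 4.14, 0) = -5.324
prox(5.6024) = sign(5.6024)*max(|5.6024| - 4.14, 0) = 1.4624
prox(0.1044) = sign(0.1044)*max(|0.1044| - 4.14, 0) = 0.0
prox(2.652) = sign(2.652)*max(|2.652| - 4.14, 0) = 0.0
prox(x) = [-5.324, 1.4624, 0.0, 0.0]
||prox(x)||_1 = 5.324 + 1.4624 + 0.0 + 0.0 = 6.7864


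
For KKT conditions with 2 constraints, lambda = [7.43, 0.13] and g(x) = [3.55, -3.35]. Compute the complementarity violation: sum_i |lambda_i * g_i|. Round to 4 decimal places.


KKT complementary slackness check:
lambda_1 * g_1 = 7.43 * 3.55 = 26.3765
lambda_2 * g_2 = 0.13 * -3.35 = -0.4355
Total violation = 26.3765 + 0.4355 = 26.812


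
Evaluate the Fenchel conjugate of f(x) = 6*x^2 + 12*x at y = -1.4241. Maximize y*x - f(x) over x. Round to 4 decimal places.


f*(y) = sup_x {y*x - a*x^2 - b*x} = sup_x {(y-b)*x - a*x^2}
FOC: (y - b) - 2a*x = 0 => x* = (y - b)/(2a)
x* = (-1.4241 - 12)/(2*6) = -1.1187
f*(-1.4241) = (y-b)^2/(4a) = (-1.4241 - 12)^2/(4*6)
= 180.2065/24 = 7.5086


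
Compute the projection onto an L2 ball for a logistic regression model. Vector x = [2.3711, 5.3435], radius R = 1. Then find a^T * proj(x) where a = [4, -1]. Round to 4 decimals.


Step 1: Compute ||x|| (intermediates to 6 decimals).
||x|| = sqrt(2.3711^2 + 5.3435^2) = 5.845948
Step 2: Project.
Since ||x|| > R, scale = R/||x|| = 1/5.845948 = 0.171059, proj(x) = scale * x
proj(x) = [0.405598, 0.914054]
Step 3: Dot product.
a^T * proj(x) = 4*0.405598 - 1*0.914054 = 0.7083


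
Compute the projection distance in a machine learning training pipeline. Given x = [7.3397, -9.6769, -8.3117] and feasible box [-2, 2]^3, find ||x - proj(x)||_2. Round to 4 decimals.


Project each component onto [-2, 2].
clip(7.3397) = 2.0, clip(-9.6769) = -2.0, clip(-8.3117) = -2.0
Projection = [2.0, -2.0, -2.0]
Squared diffs: [28.5124, 58.9348, 39.8376]
Distance = sqrt(127.2848) = 11.2821


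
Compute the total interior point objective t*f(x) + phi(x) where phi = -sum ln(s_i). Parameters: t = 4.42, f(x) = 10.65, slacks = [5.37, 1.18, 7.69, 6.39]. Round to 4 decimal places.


Step 1: Compute log-barrier.
ln values: [1.6808, 0.1655, 2.0399, 1.8547]
phi = -(1.6808 + 0.1655 + 2.0399 + 1.8547) = -5.741
Step 2: Compute augmented objective.
t*f(x) = 4.42*10.65 = 47.073
Total = 47.073 - 5.741 = 41.332


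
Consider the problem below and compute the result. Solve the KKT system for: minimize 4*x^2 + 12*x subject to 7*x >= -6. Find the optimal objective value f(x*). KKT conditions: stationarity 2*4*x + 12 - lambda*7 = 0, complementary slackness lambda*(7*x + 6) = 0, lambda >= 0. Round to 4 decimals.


Step 1: Try lambda = 0 (constraint inactive).
x_unc = -12/(2*4) = -1.5
Check: 7*-1.5 = -10.5 < -6 -- violated!
Step 2: Constraint must be active: 7*x = -6
x* = -6/7 = -0.8571 (rounded; the exact value -6/7 is used below)
lambda = (2*4*(-6/7) + 12)/7 = 0.7347
Step 3: Compute optimal value.
f(x*) = 4*(-6/7)^2 + 12*(-6/7) = -7.3469


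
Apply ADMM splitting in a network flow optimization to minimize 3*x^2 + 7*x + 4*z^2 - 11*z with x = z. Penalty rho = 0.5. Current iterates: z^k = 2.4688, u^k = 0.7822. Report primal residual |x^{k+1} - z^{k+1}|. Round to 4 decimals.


ADMM iteration with rho = 0.5, z^k = 2.4688, u^k = 0.7822
Step 1: x-update.
Minimize 3*x^2 + 7*x + (0.5/2)*(x - 2.4688 + 0.7822)^2
FOC: (2*3 + 0.5)*x = -7 + 0.5*(2.4688 - 0.7822)
x^{k+1} = -0.9472
Step 2: z-update.
Minimize 4*z^2 - 11*z + (0.5/2)*(-0.9472 - z + 0.7822)^2
FOC: (2*4 + 0.5)*z = 11 + 0.5*(-0.9472 + 0.7822)
z^{k+1} = 1.2844
Step 3: u-update.
u^{k+1} = 0.7822 - 0.9472 - 1.2844 = -1.4494
Step 4: Primal residual = |-0.9472 - 1.2844| = 2.2316


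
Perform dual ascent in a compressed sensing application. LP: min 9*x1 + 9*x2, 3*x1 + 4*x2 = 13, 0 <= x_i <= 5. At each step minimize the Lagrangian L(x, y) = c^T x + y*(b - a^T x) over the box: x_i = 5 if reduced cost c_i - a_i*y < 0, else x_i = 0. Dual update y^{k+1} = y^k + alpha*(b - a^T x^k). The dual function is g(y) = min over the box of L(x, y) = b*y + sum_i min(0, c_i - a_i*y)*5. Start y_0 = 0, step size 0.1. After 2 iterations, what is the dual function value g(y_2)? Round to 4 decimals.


Dual ascent for LP: min 9*x1 + 9*x2, 3*x1 + 4*x2 = 13, 0 <= x_i <= 5
Step 1: y^k = 0.0, reduced costs: (9.0, 9.0)
  x^k = (0.0, 0.0), subgradient = b - a^T x = 13.0
  y^{k+1} = 0.0 + 0.1*13.0 = 1.3
Step 2: y^k = 1.3, reduced costs: (5.1, 3.8)
  x^k = (0.0, 0.0), subgradient = b - a^T x = 13.0
  y^{k+1} = 1.3 + 0.1*13.0 = 2.6
Dual objective at y_2 = 2.6: reduced costs (1.2, -1.4), box minimizer x = (0.0, 5.0)
g(y_2) = b*y + (c1 - a1*y)*x1 + (c2 - a2*y)*x2 = 13*2.6 + 1.2*0.0 + (-1.4)*5.0 = 33.8 + 0.0 - 7.0 = 26.8


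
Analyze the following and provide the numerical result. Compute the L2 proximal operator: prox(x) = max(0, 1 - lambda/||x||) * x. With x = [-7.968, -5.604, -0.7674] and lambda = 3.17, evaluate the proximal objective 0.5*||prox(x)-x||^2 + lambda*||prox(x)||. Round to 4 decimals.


Step 1: Compute ||x||.
||x|| = 9.7715
Step 2: Compute scaling factor.
scale = max(0, 1 - 3.17/9.7715) = 0.6756
Step 3: prox(x) = [-5.3831, -3.786, -0.5184]
||prox(x)|| = 6.6015
Step 4: Proximal objective.
0.5*||prox-x||^2 = 5.0245
lambda*||prox|| = 20.9268
Total = 25.9513


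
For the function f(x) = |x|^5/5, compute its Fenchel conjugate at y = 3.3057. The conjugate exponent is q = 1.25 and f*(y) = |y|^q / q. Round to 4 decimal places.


The conjugate exponent q satisfies 1/p + 1/q = 1.
p = 5, so q = 5/(5 - 1) = 1.25
|y|^q = 3.3057^1.25 = 4.4574
f*(3.3057) = 4.4574 / 1.25 = 3.5659


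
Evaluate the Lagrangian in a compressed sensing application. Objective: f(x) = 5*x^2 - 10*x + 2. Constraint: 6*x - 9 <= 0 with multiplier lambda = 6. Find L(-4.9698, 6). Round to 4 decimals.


Step 1: Evaluate f(x).
f(-4.9698) = 5*(-4.9698)^2 - 10*(-4.9698) + 2 = 175.1926
Step 2: Evaluate g(x).
g(-4.9698) = 6*-4.9698 - 9 = -38.8188
Step 3: Compute Lagrangian.
L = 175.1926 + 6*-38.8188 = -57.7202


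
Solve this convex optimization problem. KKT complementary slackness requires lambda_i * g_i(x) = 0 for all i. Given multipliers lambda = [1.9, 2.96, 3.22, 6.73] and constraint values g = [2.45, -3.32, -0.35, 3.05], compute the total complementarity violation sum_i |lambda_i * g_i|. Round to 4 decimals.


KKT complementary slackness check:
lambda_1 * g_1 = 1.9 * 2.45 = 4.655
lambda_2 * g_2 = 2.96 * -3.32 = -9.8272
lambda_3 * g_3 = 3.22 * -0.35 = -1.127
lambda_4 * g_4 = 6.73 * 3.05 = 20.5265
Total violation = 4.655 + 9.8272 + 1.127 + 20.5265 = 36.1357


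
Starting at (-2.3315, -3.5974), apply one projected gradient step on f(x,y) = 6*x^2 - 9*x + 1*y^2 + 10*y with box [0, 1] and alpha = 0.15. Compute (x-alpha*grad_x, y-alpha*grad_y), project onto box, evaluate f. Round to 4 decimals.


Step 1: Compute gradient at (-2.3315, -3.5974).
grad_x = 2*6*-2.3315 - 9 = -36.978
grad_y = 2*1*-3.5974 + 10 = 2.8052
Step 2: Gradient step.
x_raw = -2.3315 - 0.15*-36.978 = 3.2152
y_raw = -3.5974 - 0.15*2.8052 = -4.0182
Step 3: Project onto [0, 1].
x_proj = clip(3.2152) = 1.0
y_proj = clip(-4.0182) = 0.0
Step 4: Evaluate f.
f(1.0, 0.0) = -3.0


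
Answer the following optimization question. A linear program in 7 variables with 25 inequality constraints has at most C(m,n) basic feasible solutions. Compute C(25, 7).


Each vertex corresponds to some choice of n active constraints out of m, so the number of vertices is at most C(m, n) = m! / (n!(m-n)!).
m = 25, n = 7
Numerator: 25 * 24 * 23 * 22 * 21 * 20 * 19
Denominator: 7! = 5040
C(25, 7) = 480700


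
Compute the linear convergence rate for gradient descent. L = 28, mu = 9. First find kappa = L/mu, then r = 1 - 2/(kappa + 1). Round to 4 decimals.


Step 1: Compute the condition number.
kappa = L/mu = 28/9 = 3.1111
Step 2: Compute the convergence rate.
r = 1 - 2/(kappa + 1) = 1 - 2*mu/(L + mu) = (L - mu)/(L + mu) = 19/37 = 0.5135


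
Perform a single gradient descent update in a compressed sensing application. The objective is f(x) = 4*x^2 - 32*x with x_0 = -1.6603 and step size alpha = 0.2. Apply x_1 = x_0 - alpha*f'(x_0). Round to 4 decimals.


We compute the gradient at x_0 and apply the update.
f'(x) = 8*x - 32
f'(-1.6603) = 8*-1.6603 - 32 = -45.2824
x_1 = -1.6603 - 0.2*-45.2824 = 7.3962


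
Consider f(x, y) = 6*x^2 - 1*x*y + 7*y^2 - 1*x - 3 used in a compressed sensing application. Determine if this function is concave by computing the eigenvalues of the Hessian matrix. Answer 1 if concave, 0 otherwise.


The Hessian of f(x,y) = 6*x^2 - 1*x*y + 7*y^2 - 1*x - 3 is:
H = [[12, -1], [-1, 14]]
Trace = 12 + 14 = 26
Determinant = 12*14 - (-1)^2 = 167
Discriminant = (26)^2 - 4*167 = 8.0
Eigenvalues: lambda_1 = 11.5858, lambda_2 = 14.4142
The function is not concave.

0


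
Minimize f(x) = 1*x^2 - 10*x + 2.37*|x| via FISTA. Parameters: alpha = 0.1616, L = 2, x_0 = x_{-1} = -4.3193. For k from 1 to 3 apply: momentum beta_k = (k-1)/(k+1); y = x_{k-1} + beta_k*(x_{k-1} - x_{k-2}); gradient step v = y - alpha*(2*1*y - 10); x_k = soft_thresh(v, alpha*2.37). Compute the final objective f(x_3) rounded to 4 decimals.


FISTA on f(x) = 1*x^2 - 10*x + 2.37*|x|
L = 2, alpha = 0.1616
Iteration 1: beta = 0.0, y = -4.3193 + 0.0*(-4.3193 + 4.3193) = -4.3193
  grad(y) = -18.6386, v = y - alpha*grad = -1.3073
  prox(v) = soft_thresh(-1.3073, 0.383) = -0.9243
Iteration 2: beta = 0.3333, y = -0.9243 + 0.3333*(-0.9243 + 4.3193) = 0.2074
  grad(y) = -9.5853, v = y - alpha*grad = 1.7563
  prox(v) = soft_thresh(1.7563, 0.383) = 1.3733
Iteration 3: beta = 0.5, y = 1.3733 + 0.5*(1.3733 + 0.9243) = 2.5222
  grad(y) = -4.9557, v = y - alpha*grad = 3.323
  prox(v) = soft_thresh(3.323, 0.383) = 2.94
f(x_3) = 1*2.94^2 - 10*2.94 + 2.37*|2.94| = -13.7886


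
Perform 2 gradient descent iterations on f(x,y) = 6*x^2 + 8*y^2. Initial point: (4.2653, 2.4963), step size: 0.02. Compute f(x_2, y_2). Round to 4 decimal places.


Gradient descent on f(x,y) = 6*x^2 + 8*y^2.
Starting point: (4.2653, 2.4963), alpha = 0.02
Step 1: grad_x = 2*6*4.2653 = 51.1836, grad_y = 2*8*2.4963 = 39.9408
  x_1 = 4.2653 - 0.02*51.1836 = 3.2416
  y_1 = 2.4963 - 0.02*39.9408 = 1.6975
Step 2: grad_x = 2*6*3.2416 = 38.8995, grad_y = 2*8*1.6975 = 27.1597
  x_2 = 3.2416 - 0.02*38.8995 = 2.4636
  y_2 = 1.6975 - 0.02*27.1597 = 1.1543
f(2.4636, 1.1543) = 6*2.4636^2 + 8*1.1543^2 = 47.0761


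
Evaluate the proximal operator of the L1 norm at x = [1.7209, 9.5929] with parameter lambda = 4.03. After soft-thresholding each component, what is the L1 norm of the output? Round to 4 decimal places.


Soft-thresholding with lambda = 4.03:
prox(1.7209) = sign(1.7209)*max(|1.7209| - 4.03, 0) = 0.0
prox(9.5929) = sign(9.5929)*max(|9.5929| - 4.03, 0) = 5.5629
prox(x) = [0.0, 5.5629]
||prox(x)||_1 = 0.0 + 5.5629 = 5.5629


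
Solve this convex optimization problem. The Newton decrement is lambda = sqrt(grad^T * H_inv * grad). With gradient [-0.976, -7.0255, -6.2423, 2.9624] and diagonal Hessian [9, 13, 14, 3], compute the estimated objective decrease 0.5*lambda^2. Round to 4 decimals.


Step 1: H is diagonal, so H^(-1) * g = [-0.1084, -0.5404, -0.4459, 0.9875].
Step 2: g^T H^(-1) g = sum_i g_i^2 / H_ii
  = (-0.976)^2/9 + (-7.0255)^2/13 + (-6.2423)^2/14 + (2.9624)^2/3
  = 0.1058 + 3.7967 + 2.7833 + 2.9253 = 9.6112
Step 3: Objective decrease = 0.5 * g^T H^(-1) g = 4.8056


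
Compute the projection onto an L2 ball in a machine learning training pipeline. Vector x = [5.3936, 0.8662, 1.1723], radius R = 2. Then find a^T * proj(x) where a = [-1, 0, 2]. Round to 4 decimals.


Step 1: Compute ||x|| (intermediates to 6 decimals).
||x|| = sqrt(5.3936^2 + 0.8662^2 + 1.1723^2) = 5.587084
Step 2: Project.
Since ||x|| > R, scale = R/||x|| = 2/5.587084 = 0.357968, proj(x) = scale * x
proj(x) = [1.930736, 0.310072, 0.419646]
Step 3: Dot product.
a^T * proj(x) = -1*1.930736 + 0*0.310072 + 2*0.419646 = -1.0914


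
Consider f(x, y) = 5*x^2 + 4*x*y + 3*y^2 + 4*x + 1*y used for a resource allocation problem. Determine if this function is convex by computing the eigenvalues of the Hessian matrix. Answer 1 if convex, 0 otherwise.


The Hessian of f(x,y) = 5*x^2 + 4*x*y + 3*y^2 + 4*x + 1*y is:
H = [[10, 4], [4, 6]]
Trace = 10 + 6 = 16
Determinant = 10*6 - (4)^2 = 44
Discriminant = (16)^2 - 4*44 = 80.0
Eigenvalues: lambda_1 = 3.5279, lambda_2 = 12.4721
The function is convex.

1


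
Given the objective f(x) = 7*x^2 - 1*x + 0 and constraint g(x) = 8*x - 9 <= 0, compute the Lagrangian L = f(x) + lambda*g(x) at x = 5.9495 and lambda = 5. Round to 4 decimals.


Step 1: Evaluate f(x).
f(5.9495) = 7*5.9495^2 - 1*5.9495 + 0 = 241.8264
Step 2: Evaluate g(x).
g(5.9495) = 8*5.9495 - 9 = 38.596
Step 3: Compute Lagrangian.
L = 241.8264 + 5*38.596 = 434.8064


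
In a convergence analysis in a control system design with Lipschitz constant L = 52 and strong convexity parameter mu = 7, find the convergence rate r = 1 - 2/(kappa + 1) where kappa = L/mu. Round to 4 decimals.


Step 1: Compute the condition number.
kappa = L/mu = 52/7 = 7.4286
Step 2: Compute the convergence rate.
r = 1 - 2/(kappa + 1) = 1 - 2*mu/(L + mu) = (L - mu)/(L + mu) = 45/59 = 0.7627


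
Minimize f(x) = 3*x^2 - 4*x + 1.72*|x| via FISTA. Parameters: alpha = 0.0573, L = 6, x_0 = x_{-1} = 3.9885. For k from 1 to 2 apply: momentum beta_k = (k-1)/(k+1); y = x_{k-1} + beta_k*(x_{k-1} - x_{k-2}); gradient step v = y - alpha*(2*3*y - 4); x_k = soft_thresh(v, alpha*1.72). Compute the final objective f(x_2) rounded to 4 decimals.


FISTA on f(x) = 3*x^2 - 4*x + 1.72*|x|
L = 6, alpha = 0.0573
Iteration 1: beta = 0.0, y = 3.9885 + 0.0*(3.9885 - 3.9885) = 3.9885
  grad(y) = 19.931, v = y - alpha*grad = 2.8465
  prox(v) = soft_thresh(2.8465, 0.0986) = 2.7479
Iteration 2: beta = 0.3333, y = 2.7479 + 0.3333*(2.7479 - 3.9885) = 2.3344
  grad(y) = 10.0062, v = y - alpha*grad = 1.761
  prox(v) = soft_thresh(1.761, 0.0986) = 1.6625
f(x_2) = 3*1.6625^2 - 4*1.6625 + 1.72*|1.6625| = 4.5009


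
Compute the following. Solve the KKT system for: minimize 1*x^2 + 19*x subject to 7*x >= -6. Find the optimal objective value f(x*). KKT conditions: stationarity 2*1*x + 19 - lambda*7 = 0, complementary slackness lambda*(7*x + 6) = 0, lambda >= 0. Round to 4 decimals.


Step 1: Try lambda = 0 (constraint inactive).
x_unc = -19/(2*1) = -9.5
Check: 7*-9.5 = -66.5 < -6 -- violated!
Step 2: Constraint must be active: 7*x = -6
x* = -6/7 = -0.8571 (rounded; the exact value -6/7 is used below)
lambda = (2*1*(-6/7) + 19)/7 = 2.4694
Step 3: Compute optimal value.
f(x*) = 1*(-6/7)^2 + 19*(-6/7) = -15.551


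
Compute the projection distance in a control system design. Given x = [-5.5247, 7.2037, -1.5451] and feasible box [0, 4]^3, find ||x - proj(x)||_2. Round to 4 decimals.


Project each component onto [0, 4].
clip(-5.5247) = 0.0, clip(7.2037) = 4.0, clip(-1.5451) = 0.0
Projection = [0.0, 4.0, 0.0]
Squared diffs: [30.5223, 10.2637, 2.3873]
Distance = sqrt(43.1733) = 6.5706


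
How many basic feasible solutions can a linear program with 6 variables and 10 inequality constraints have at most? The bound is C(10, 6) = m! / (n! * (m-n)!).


Each vertex corresponds to some choice of n active constraints out of m, so the number of vertices is at most C(m, n) = m! / (n!(m-n)!).
m = 10, n = 6
Numerator: 10 * 9 * 8 * 7 * 6 * 5
Denominator: 6! = 720
C(10, 6) = 210


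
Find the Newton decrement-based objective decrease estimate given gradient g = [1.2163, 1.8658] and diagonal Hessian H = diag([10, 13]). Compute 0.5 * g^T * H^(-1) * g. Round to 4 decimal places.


Step 1: H is diagonal, so H^(-1) * g = [0.1216, 0.1435].
Step 2: g^T H^(-1) g = sum_i g_i^2 / H_ii
  = (1.2163)^2/10 + (1.8658)^2/13
  = 0.1479 + 0.2678 = 0.4157
Step 3: Objective decrease = 0.5 * g^T H^(-1) g = 0.2079


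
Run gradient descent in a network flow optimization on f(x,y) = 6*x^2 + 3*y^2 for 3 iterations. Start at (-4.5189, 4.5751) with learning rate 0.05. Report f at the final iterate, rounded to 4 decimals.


Gradient descent on f(x,y) = 6*x^2 + 3*y^2.
Starting point: (-4.5189, 4.5751), alpha = 0.05
Step 1: grad_x = 2*6*-4.5189 = -54.2268, grad_y = 2*3*4.5751 = 27.4506
  x_1 = -4.5189 - 0.05*-54.2268 = -1.8076
  y_1 = 4.5751 - 0.05*27.4506 = 3.2026
Step 2: grad_x = 2*6*-1.8076 = -21.6907, grad_y = 2*3*3.2026 = 19.2154
  x_2 = -1.8076 - 0.05*-21.6907 = -0.723
  y_2 = 3.2026 - 0.05*19.2154 = 2.2418
Step 3: grad_x = 2*6*-0.723 = -8.6763, grad_y = 2*3*2.2418 = 13.4508
  x_3 = -0.723 - 0.05*-8.6763 = -0.2892
  y_3 = 2.2418 - 0.05*13.4508 = 1.5693
f(-0.2892, 1.5693) = 6*(-0.2892)^2 + 3*1.5693^2 = 7.8896


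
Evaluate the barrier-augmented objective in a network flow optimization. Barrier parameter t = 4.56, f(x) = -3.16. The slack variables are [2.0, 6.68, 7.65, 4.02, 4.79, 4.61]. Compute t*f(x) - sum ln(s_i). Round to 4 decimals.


Step 1: Compute log-barrier.
ln values: [0.6931, 1.8991, 2.0347, 1.3913, 1.5665, 1.5282]
phi = -(0.6931 + 1.8991 + 2.0347 + 1.3913 + 1.5665 + 1.5282) = -9.113
Step 2: Compute augmented objective.
t*f(x) = 4.56*-3.16 = -14.4096
Total = -14.4096 - 9.113 = -23.5226


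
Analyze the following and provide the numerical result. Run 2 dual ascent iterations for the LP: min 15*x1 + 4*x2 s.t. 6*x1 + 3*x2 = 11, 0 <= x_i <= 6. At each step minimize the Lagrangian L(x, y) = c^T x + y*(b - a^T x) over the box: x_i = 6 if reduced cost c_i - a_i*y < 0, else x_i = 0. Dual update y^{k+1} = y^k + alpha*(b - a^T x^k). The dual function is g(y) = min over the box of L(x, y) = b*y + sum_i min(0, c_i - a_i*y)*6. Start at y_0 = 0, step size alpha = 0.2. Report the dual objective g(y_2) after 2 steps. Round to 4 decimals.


Dual ascent for LP: min 15*x1 + 4*x2, 6*x1 + 3*x2 = 11, 0 <= x_i <= 6
Step 1: y^k = 0.0, reduced costs: (15.0, 4.0)
  x^k = (0.0, 0.0), subgradient = b - a^T x = 11.0
  y^{k+1} = 0.0 + 0.2*11.0 = 2.2
Step 2: y^k = 2.2, reduced costs: (1.8, -2.6)
  x^k = (0.0, 6.0), subgradient = b - a^T x = -7.0
  y^{k+1} = 2.2 + 0.2*-7.0 = 0.8
Dual objective at y_2 = 0.8: reduced costs (10.2, 1.6), box minimizer x = (0.0, 0.0)
g(y_2) = b*y + (c1 - a1*y)*x1 + (c2 - a2*y)*x2 = 11*0.8 + 10.2*0.0 + 1.6*0.0 = 8.8 + 0.0 + 0.0 = 8.8


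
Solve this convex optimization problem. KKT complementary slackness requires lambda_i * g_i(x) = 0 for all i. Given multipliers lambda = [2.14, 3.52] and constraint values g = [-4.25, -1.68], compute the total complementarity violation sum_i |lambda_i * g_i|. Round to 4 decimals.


KKT complementary slackness check:
lambda_1 * g_1 = 2.14 * -4.25 = -9.095
lambda_2 * g_2 = 3.52 * -1.68 = -5.9136
Total violation = 9.095 + 5.9136 = 15.0086


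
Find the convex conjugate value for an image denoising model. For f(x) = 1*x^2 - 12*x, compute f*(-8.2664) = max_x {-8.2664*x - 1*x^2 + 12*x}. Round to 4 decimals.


f*(y) = sup_x {y*x - a*x^2 - b*x} = sup_x {(y-b)*x - a*x^2}
FOC: (y - b) - 2a*x = 0 => x* = (y - b)/(2a)
x* = (-8.2664 + 12)/(2*1) = 1.8668
f*(-8.2664) = (y-b)^2/(4a) = (-8.2664 + 12)^2/(4*1)
= 13.9398/4 = 3.4849


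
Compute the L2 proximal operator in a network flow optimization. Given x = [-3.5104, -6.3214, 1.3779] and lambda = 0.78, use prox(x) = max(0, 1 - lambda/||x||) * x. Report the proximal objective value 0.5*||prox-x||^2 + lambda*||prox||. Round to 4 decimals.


Step 1: Compute ||x||.
||x|| = 7.3608
Step 2: Compute scaling factor.
scale = max(0, 1 - 0.78/7.3608) = 0.894
Step 3: prox(x) = [-3.1384, -5.6515, 1.2319]
||prox(x)|| = 6.5808
Step 4: Proximal objective.
0.5*||prox-x||^2 = 0.3042
lambda*||prox|| = 5.133
Total = 5.4372


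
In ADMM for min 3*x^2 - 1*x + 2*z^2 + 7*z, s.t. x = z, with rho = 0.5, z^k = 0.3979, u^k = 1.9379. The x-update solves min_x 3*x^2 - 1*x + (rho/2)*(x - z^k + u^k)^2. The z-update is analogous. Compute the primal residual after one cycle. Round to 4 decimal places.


ADMM iteration with rho = 0.5, z^k = 0.3979, u^k = 1.9379
Step 1: x-update.
Minimize 3*x^2 - 1*x + (0.5/2)*(x - 0.3979 + 1.9379)^2
FOC: (2*3 + 0.5)*x = 1 + 0.5*(0.3979 - 1.9379)
x^{k+1} = 0.0354
Step 2: z-update.
Minimize 2*z^2 + 7*z + (0.5/2)*(0.0354 - z + 1.9379)^2
FOC: (2*2 + 0.5)*z = -7 + 0.5*(0.0354 + 1.9379)
z^{k+1} = -1.3363
Step 3: u-update.
u^{k+1} = 1.9379 + 0.0354 + 1.3363 = 3.3096
Step 4: Primal residual = |0.0354 + 1.3363| = 1.3717


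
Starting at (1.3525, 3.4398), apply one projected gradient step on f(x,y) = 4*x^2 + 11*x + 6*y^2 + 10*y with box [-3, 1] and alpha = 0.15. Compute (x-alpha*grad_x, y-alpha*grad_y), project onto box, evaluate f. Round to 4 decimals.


Step 1: Compute gradient at (1.3525, 3.4398).
grad_x = 2*4*1.3525 + 11 = 21.82
grad_y = 2*6*3.4398 + 10 = 51.2776
Step 2: Gradient step.
x_raw = 1.3525 - 0.15*21.82 = -1.9205
y_raw = 3.4398 - 0.15*51.2776 = -4.2518
Step 3: Project onto [-3, 1].
x_proj = clip(-1.9205) = -1.9205
y_proj = clip(-4.2518) = -3.0
Step 4: Evaluate f.
f(-1.9205, -3.0) = 17.6278


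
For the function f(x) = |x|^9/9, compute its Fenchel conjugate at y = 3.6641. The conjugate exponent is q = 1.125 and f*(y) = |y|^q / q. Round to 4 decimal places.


The conjugate exponent q satisfies 1/p + 1/q = 1.
p = 9, so q = 9/(9 - 1) = 1.125
|y|^q = 3.6641^1.125 = 4.3099
f*(3.6641) = 4.3099 / 1.125 = 3.831


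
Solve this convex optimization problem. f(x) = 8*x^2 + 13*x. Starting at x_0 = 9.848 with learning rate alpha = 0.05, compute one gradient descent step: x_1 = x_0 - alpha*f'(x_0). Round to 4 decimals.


We compute the gradient at x_0 and apply the update.
f'(x) = 16*x + 13
f'(9.848) = 16*9.848 + 13 = 170.568
x_1 = 9.848 - 0.05*170.568 = 1.3196


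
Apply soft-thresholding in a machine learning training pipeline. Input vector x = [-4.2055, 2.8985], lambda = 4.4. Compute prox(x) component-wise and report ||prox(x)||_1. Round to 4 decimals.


Soft-thresholding with lambda = 4.4:
prox(-4.2055) = sign(-4.2055)*max(|-4.2055| - 4.4, 0) = 0.0
prox(2.8985) = sign(2.8985)*max(|2.8985| - 4.4, 0) = 0.0
prox(x) = [0.0, 0.0]
||prox(x)||_1 = 0.0 + 0.0 = 0.0


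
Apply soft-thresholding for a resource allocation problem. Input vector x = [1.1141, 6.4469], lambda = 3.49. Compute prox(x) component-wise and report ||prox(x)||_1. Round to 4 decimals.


Soft-thresholding with lambda = 3.49:
prox(1.1141) = sign(1.1141)*max(|1.1141| - 3.49, 0) = 0.0
prox(6.4469) = sign(6.4469)*max(|6.4469| - 3.49, 0) = 2.9569
prox(x) = [0.0, 2.9569]
||prox(x)||_1 = 0.0 + 2.9569 = 2.9569


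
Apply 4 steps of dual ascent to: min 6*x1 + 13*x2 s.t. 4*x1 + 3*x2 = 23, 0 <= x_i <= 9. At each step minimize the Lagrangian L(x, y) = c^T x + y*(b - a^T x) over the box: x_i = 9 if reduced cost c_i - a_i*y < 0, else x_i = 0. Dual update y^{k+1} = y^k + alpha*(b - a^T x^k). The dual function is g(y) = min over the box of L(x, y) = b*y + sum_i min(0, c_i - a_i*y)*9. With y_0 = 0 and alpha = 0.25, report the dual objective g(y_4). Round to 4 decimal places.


Dual ascent for LP: min 6*x1 + 13*x2, 4*x1 + 3*x2 = 23, 0 <= x_i <= 9
Step 1: y^k = 0.0, reduced costs: (6.0, 13.0)
  x^k = (0.0, 0.0), subgradient = b - a^T x = 23.0
  y^{k+1} = 0.0 + 0.25*23.0 = 5.75
Step 2: y^k = 5.75, reduced costs: (-17.0, -4.25)
  x^k = (9.0, 9.0), subgradient = b - a^T x = -40.0
  y^{k+1} = 5.75 + 0.25*-40.0 = -4.25
Step 3: y^k = -4.25, reduced costs: (23.0, 25.75)
  x^k = (0.0, 0.0), subgradient = b - a^T x = 23.0
  y^{k+1} = -4.25 + 0.25*23.0 = 1.5
Step 4: y^k = 1.5, reduced costs: (0.0, 8.5)
  x^k = (0.0, 0.0), subgradient = b - a^T x = 23.0
  y^{k+1} = 1.5 + 0.25*23.0 = 7.25
Dual objective at y_4 = 7.25: reduced costs (-23.0, -8.75), box minimizer x = (9.0, 9.0)
g(y_4) = b*y + (c1 - a1*y)*x1 + (c2 - a2*y)*x2 = 23*7.25 + (-23.0)*9.0 + (-8.75)*9.0 = 166.75 - 207.0 - 78.75 = -119.0
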